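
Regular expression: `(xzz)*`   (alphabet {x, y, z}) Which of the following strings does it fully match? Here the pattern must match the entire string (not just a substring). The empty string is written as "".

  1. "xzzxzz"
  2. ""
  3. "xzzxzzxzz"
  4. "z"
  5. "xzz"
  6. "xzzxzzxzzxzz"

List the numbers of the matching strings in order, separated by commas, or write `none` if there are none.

1 → match
2 → match
3 → match
4 → no match
5 → match
6 → match

1, 2, 3, 5, 6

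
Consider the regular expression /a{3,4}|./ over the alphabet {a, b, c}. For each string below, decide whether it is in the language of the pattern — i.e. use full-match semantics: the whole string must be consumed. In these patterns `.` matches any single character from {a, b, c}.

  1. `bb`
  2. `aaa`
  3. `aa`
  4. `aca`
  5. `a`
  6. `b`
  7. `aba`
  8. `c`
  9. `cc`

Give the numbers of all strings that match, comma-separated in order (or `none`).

2, 5, 6, 8

1 → no match
2 → match
3 → no match
4 → no match
5 → match
6 → match
7 → no match
8 → match
9 → no match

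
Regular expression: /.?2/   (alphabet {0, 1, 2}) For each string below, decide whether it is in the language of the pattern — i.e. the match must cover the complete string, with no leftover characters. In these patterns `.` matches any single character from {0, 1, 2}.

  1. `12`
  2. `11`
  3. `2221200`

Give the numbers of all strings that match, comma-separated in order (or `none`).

1 → match
2 → no match — must end with `2`
3 → no match — must end with `2`

1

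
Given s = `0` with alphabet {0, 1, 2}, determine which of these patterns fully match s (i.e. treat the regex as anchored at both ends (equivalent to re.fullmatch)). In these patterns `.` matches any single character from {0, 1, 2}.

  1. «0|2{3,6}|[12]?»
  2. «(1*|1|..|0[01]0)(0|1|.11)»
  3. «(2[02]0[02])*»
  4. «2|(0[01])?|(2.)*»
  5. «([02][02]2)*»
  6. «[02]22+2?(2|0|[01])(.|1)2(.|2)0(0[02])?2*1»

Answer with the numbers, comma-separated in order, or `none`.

1, 2

1 → match
2 → match
3 → no match
4 → no match
5 → no match
6 → no match — must end with `1`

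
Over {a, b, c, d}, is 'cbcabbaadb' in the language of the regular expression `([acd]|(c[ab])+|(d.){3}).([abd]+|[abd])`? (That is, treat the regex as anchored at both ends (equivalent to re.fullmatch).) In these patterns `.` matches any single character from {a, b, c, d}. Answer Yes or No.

Yes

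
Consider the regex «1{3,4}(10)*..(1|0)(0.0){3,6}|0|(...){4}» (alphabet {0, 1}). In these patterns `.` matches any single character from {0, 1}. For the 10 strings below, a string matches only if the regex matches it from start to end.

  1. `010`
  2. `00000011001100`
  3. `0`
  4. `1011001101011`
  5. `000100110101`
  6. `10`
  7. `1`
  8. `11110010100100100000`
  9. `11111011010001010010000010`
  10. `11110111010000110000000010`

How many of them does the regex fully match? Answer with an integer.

2

1 → no match
2 → no match
3 → match
4 → no match
5 → match
6 → no match
7 → no match
8 → no match
9 → no match
10 → no match
Total matched: 2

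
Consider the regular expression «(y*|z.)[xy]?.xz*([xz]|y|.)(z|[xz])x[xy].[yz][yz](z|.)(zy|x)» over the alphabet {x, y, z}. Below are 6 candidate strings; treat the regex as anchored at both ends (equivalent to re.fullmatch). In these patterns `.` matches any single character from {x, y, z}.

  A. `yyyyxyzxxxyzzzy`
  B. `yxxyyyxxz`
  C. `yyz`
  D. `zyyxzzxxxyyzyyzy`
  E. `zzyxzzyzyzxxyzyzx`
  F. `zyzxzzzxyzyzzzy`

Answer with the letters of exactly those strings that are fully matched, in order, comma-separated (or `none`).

A, D, F

A → match
B → no match
C → no match
D → match
E → no match
F → match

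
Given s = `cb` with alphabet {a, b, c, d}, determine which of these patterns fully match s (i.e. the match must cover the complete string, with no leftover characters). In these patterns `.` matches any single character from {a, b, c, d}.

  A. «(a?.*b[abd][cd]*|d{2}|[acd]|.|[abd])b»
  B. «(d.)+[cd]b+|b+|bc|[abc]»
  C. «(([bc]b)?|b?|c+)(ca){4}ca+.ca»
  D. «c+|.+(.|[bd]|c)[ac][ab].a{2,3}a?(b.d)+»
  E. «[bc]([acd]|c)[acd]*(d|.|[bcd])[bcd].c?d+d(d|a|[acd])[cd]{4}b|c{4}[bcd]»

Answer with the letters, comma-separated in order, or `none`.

A → match
B → no match
C → no match — must end with `ca`
D → no match
E → no match

A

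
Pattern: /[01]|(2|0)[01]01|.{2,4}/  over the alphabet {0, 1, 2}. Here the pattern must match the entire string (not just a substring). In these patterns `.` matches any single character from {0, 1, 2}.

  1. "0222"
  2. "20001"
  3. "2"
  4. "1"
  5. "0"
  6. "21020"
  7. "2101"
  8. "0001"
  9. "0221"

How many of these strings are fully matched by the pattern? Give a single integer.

6

1. "0222" → match
2. "20001" → no match
3. "2" → no match
4. "1" → match
5. "0" → match
6. "21020" → no match
7. "2101" → match
8. "0001" → match
9. "0221" → match
Total matched: 6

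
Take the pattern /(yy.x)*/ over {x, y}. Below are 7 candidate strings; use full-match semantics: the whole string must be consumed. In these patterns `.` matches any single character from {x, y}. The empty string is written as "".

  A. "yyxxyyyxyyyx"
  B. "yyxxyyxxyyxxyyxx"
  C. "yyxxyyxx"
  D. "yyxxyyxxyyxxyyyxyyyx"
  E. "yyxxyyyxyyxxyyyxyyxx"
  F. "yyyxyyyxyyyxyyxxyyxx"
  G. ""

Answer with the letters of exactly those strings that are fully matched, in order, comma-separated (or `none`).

A → match
B → match
C → match
D → match
E → match
F → match
G → match

A, B, C, D, E, F, G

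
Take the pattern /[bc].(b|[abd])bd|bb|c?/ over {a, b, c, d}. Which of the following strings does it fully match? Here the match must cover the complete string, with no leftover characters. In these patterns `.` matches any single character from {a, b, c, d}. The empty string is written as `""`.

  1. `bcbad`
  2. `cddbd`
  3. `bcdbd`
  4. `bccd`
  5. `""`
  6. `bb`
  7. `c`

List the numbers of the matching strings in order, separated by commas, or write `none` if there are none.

1 → no match
2 → match
3 → match
4 → no match
5 → match
6 → match
7 → match

2, 3, 5, 6, 7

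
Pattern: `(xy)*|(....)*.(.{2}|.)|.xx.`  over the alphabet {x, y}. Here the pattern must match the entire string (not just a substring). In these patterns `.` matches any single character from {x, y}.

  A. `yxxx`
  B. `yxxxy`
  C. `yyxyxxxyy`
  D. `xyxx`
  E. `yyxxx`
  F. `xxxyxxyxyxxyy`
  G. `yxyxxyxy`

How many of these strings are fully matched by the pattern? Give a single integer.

A. `yxxx` → match
B. `yxxxy` → no match
C. `yyxyxxxyy` → no match
D. `xyxx` → no match
E. `yyxxx` → no match
F → no match
G. `yxyxxyxy` → no match
Total matched: 1

1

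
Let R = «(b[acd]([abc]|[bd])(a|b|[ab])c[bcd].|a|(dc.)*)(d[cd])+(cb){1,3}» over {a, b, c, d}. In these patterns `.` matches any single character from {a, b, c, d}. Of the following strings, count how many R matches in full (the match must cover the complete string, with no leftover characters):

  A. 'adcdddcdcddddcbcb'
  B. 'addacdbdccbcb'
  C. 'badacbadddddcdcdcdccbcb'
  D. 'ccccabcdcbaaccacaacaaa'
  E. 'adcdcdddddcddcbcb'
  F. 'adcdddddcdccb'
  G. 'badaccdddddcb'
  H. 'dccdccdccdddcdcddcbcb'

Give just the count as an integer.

A → match
B → no match
C → match
D → no match — must end with 'cb'
E → match
F → match
G → match
H → match
Total matched: 6

6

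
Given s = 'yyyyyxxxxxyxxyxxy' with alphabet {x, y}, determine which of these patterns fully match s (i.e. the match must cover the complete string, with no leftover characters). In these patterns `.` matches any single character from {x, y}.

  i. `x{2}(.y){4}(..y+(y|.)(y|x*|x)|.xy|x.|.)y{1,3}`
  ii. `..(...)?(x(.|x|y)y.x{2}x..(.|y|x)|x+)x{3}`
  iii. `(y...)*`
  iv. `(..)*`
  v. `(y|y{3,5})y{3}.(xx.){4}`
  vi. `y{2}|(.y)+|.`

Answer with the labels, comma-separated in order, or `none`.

v

i → no match — must start with 'x'
ii → no match — must end with 'x'
iii → no match
iv → no match
v → match
vi → no match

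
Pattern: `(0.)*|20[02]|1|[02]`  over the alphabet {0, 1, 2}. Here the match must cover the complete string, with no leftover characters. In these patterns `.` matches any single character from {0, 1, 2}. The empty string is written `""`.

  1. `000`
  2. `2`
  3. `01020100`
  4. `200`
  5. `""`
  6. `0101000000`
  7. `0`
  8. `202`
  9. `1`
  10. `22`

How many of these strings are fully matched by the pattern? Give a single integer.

1 → no match
2 → match
3 → match
4 → match
5 → match
6 → match
7 → match
8 → match
9 → match
10 → no match
Total matched: 8

8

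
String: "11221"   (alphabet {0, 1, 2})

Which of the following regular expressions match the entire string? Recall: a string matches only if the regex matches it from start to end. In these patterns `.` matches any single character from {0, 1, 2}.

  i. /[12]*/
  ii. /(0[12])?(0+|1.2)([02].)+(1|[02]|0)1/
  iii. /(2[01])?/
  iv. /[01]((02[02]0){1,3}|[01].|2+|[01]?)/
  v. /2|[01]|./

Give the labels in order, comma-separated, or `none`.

i → match
ii → no match
iii → no match
iv → no match
v → no match

i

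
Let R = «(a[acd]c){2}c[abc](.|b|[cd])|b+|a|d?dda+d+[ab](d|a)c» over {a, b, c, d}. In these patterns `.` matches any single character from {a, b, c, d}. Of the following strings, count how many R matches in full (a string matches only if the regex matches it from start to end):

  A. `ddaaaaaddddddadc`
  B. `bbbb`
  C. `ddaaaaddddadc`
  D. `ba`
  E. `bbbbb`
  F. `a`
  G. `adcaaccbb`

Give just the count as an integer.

A → match
B → match
C → match
D → no match
E → match
F → match
G → match
Total matched: 6

6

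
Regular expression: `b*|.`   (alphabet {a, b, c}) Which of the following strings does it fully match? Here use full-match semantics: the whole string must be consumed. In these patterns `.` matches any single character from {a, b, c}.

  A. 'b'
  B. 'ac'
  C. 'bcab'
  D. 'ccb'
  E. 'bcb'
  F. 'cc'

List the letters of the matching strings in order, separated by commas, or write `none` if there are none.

A → match
B → no match
C → no match
D → no match
E → no match
F → no match

A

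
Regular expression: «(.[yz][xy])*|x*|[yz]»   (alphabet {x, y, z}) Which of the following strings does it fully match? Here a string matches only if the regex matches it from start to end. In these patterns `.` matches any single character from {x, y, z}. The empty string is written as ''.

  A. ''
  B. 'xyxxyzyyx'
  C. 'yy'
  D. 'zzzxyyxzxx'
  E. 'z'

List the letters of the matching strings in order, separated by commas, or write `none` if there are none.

A, E

A → match
B → no match
C → no match
D → no match
E → match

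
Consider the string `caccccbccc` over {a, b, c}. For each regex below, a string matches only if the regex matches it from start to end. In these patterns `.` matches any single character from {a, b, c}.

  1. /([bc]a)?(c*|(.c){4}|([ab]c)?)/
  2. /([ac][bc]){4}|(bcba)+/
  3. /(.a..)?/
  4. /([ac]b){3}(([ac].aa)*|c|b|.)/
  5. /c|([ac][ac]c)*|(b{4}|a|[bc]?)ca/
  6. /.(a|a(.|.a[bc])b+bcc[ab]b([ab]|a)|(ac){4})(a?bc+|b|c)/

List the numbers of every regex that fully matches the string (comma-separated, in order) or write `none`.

1

1 → match
2 → no match
3 → no match
4 → no match
5 → no match
6 → no match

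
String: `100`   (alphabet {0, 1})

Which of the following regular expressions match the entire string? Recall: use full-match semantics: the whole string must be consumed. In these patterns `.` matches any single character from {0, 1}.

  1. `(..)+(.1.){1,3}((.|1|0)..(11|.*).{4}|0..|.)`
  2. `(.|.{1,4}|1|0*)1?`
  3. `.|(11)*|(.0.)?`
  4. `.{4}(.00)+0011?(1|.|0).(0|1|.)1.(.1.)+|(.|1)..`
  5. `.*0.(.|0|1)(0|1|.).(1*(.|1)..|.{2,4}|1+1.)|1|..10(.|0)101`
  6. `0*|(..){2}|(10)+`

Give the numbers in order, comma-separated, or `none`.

2, 3, 4

1 → no match
2 → match
3 → match
4 → match
5 → no match
6 → no match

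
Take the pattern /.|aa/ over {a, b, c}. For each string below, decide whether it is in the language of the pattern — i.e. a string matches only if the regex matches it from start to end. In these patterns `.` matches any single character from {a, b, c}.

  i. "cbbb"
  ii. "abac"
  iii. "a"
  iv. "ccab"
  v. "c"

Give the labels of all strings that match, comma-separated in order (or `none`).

iii, v

i → no match
ii → no match
iii → match
iv → no match
v → match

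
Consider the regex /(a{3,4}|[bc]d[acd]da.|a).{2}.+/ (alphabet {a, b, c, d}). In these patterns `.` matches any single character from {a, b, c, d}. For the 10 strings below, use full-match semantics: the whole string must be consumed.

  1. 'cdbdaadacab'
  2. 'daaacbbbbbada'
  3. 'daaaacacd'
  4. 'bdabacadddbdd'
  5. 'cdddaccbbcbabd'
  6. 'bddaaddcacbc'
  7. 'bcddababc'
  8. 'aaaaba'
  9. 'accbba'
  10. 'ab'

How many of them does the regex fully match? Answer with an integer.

1. 'cdbdaadacab' → no match
2 → no match
3. 'daaaacacd' → no match
4 → no match
5 → match
6. 'bddaaddcacbc' → no match
7. 'bcddababc' → no match
8. 'aaaaba' → match
9. 'accbba' → match
10. 'ab' → no match
Total matched: 3

3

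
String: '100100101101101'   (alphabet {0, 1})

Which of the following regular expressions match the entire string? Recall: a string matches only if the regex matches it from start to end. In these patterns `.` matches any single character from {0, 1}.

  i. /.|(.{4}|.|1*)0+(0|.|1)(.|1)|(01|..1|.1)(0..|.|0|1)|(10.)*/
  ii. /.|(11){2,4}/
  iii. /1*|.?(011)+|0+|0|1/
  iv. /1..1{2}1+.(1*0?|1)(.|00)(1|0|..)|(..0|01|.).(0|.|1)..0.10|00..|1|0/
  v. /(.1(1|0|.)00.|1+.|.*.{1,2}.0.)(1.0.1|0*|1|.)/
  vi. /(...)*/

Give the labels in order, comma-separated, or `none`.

i, v, vi

i → match
ii → no match
iii → no match
iv → no match
v → match
vi → match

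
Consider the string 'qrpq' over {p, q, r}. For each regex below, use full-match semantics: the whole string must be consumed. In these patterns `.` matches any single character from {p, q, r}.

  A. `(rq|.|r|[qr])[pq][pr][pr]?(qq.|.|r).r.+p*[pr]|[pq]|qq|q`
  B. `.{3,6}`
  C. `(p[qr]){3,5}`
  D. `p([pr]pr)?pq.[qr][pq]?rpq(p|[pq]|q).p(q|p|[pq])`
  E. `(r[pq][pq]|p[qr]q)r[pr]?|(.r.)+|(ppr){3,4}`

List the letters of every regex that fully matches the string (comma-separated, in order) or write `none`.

B

A → no match
B → match
C → no match — must start with 'p'
D → no match — must start with 'p'
E → no match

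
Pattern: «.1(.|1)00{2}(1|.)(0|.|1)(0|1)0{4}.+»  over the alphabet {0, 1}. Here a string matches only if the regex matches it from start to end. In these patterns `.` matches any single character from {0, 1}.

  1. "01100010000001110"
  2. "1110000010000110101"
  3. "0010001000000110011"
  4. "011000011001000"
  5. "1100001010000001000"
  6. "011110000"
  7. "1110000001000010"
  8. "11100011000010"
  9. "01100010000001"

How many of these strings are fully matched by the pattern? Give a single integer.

1 → match
2 → match
3 → no match
4 → no match
5 → match
6. "011110000" → no match
7 → no match
8 → no match
9 → match
Total matched: 4

4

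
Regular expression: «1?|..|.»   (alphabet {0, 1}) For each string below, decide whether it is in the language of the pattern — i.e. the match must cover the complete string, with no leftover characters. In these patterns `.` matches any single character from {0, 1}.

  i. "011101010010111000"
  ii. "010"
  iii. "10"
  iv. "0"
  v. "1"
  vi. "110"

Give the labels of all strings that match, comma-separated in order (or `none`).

iii, iv, v

i → no match
ii → no match
iii → match
iv → match
v → match
vi → no match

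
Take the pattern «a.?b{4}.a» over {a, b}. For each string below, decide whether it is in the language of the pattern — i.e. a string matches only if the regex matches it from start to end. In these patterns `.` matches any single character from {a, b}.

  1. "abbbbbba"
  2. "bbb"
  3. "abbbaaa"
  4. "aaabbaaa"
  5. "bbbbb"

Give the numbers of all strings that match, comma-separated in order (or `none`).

1

1 → match
2 → no match — must start with "a"
3 → no match
4 → no match
5 → no match — must start with "a"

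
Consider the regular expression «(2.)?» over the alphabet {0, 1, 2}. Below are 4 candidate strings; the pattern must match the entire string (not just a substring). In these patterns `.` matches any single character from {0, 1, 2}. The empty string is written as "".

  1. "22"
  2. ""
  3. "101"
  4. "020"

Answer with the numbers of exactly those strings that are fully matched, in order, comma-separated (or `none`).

1, 2

1. "22" → match
2. "" → match
3. "101" → no match
4. "020" → no match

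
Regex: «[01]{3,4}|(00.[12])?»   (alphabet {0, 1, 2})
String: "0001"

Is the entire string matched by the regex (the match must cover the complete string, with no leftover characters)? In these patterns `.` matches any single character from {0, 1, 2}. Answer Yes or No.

Yes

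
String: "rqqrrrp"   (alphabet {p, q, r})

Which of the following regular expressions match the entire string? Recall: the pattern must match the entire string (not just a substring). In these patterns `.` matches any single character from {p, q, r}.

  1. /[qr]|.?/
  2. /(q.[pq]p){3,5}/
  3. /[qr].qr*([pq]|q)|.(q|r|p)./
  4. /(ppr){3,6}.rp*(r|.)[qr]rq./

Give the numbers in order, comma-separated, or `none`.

3

1 → no match
2 → no match — must start with "q"
3 → match
4 → no match — must start with "ppr"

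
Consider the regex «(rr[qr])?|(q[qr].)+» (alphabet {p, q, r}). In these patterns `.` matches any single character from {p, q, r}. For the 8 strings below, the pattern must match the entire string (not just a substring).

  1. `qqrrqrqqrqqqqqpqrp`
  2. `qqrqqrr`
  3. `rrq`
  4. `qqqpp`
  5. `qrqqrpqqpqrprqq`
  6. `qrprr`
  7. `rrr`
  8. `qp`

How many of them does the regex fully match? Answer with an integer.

1 → no match
2 → no match
3 → match
4 → no match
5 → no match
6 → no match
7 → match
8 → no match
Total matched: 2

2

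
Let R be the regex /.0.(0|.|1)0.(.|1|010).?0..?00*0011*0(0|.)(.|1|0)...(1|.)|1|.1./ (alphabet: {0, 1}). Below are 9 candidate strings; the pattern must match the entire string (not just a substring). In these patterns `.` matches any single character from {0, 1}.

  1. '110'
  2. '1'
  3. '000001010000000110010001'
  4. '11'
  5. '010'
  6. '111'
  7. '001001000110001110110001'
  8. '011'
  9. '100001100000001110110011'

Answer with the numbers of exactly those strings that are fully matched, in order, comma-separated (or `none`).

1. '110' → match
2. '1' → match
3 → match
4. '11' → no match
5. '010' → match
6. '111' → match
7 → match
8. '011' → match
9 → match

1, 2, 3, 5, 6, 7, 8, 9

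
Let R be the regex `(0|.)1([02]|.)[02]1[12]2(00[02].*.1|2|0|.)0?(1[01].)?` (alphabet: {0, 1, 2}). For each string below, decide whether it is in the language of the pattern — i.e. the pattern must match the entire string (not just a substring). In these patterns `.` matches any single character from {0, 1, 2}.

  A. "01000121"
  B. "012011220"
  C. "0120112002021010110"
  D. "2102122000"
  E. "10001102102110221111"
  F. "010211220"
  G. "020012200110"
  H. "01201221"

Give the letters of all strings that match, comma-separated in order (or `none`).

A → no match
B → match
C → match
D → no match
E → no match
F → match
G → no match
H → match

B, C, F, H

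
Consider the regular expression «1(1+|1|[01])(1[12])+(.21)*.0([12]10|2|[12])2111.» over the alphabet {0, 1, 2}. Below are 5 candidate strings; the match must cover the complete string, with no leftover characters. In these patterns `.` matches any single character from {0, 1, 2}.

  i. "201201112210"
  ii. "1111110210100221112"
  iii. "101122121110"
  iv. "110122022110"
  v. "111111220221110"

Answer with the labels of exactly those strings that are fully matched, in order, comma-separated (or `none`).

v

i → no match — must start with "1"
ii → no match
iii → no match
iv → no match
v → match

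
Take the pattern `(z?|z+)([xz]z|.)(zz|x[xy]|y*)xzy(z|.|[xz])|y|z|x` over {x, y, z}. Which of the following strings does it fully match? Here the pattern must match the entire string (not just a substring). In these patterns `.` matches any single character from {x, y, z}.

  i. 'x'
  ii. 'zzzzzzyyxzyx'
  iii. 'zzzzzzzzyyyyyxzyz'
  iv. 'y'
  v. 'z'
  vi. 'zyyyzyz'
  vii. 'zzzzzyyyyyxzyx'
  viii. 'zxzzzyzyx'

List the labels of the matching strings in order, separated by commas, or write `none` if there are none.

i, ii, iii, iv, v, vii

i → match
ii → match
iii → match
iv → match
v → match
vi → no match
vii → match
viii → no match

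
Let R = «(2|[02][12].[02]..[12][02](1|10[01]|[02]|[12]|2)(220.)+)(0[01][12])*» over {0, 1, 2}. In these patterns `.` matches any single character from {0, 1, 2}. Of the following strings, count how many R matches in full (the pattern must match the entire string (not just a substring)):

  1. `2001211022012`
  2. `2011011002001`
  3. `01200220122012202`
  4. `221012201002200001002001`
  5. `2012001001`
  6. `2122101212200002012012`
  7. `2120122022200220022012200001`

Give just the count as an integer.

6

1 → no match
2 → match
3 → match
4 → match
5 → match
6 → match
7 → match
Total matched: 6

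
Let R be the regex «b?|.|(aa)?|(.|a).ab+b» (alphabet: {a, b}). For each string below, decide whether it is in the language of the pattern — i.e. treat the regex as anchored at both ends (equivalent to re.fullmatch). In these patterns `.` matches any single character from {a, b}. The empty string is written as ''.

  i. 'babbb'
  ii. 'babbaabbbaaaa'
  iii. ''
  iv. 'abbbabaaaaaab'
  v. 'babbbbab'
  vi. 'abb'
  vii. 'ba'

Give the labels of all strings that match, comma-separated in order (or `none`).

i → no match
ii → no match
iii → match
iv → no match
v → no match
vi → no match
vii → no match

iii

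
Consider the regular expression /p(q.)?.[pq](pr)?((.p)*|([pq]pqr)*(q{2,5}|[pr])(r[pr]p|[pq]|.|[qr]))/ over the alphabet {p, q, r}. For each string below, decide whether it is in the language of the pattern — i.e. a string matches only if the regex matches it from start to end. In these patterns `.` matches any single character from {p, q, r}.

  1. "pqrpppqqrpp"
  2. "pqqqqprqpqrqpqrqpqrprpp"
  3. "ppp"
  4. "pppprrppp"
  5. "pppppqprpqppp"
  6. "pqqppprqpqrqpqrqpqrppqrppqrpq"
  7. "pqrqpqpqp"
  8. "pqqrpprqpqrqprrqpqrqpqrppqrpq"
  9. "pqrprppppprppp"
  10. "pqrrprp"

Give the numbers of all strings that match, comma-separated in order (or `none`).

2, 3, 4, 5, 6, 7, 10

1 → no match
2 → match
3 → match
4 → match
5 → match
6 → match
7 → match
8 → no match
9 → no match
10 → match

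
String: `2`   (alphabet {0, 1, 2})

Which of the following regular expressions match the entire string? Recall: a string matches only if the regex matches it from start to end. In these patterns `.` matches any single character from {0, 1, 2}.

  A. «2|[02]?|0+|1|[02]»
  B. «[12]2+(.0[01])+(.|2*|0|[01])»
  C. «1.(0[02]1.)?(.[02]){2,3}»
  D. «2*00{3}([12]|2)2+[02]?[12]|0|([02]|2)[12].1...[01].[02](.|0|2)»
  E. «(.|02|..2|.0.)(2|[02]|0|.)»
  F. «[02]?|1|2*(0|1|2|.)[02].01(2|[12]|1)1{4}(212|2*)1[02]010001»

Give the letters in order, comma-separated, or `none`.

A → match
B → no match
C → no match — must start with `1`
D → no match
E → no match
F → match

A, F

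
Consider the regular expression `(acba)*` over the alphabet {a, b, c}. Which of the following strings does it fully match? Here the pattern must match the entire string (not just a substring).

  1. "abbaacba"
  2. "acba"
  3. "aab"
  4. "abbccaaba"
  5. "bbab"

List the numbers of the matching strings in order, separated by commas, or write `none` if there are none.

1. "abbaacba" → no match
2. "acba" → match
3. "aab" → no match
4. "abbccaaba" → no match
5. "bbab" → no match

2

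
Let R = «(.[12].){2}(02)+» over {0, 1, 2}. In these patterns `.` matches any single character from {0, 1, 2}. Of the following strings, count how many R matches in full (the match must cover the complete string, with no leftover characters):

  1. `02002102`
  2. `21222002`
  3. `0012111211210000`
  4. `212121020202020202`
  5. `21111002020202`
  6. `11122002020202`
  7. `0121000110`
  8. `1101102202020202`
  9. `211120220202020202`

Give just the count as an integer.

1 → match
2 → match
3 → no match — must end with `02`
4 → match
5 → match
6 → match
7 → no match — must end with `02`
8 → no match
9 → no match
Total matched: 5

5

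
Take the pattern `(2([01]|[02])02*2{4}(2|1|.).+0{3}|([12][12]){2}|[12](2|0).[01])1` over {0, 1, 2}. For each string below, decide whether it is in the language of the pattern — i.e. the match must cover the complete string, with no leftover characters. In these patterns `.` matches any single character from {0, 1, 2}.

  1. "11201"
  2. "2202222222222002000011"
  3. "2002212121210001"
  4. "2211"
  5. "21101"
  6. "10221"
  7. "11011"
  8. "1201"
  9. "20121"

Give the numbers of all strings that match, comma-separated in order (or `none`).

none

1. "11201" → no match
2 → no match
3 → no match
4. "2211" → no match
5. "21101" → no match
6. "10221" → no match
7. "11011" → no match
8. "1201" → no match
9. "20121" → no match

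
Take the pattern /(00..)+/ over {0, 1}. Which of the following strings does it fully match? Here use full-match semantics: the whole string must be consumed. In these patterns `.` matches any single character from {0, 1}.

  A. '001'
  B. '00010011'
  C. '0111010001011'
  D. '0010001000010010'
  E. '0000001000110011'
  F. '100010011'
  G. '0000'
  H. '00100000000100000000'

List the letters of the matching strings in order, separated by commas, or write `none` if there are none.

A → no match
B → match
C → no match — must start with '00'
D → match
E → match
F → no match — must start with '00'
G → match
H → match

B, D, E, G, H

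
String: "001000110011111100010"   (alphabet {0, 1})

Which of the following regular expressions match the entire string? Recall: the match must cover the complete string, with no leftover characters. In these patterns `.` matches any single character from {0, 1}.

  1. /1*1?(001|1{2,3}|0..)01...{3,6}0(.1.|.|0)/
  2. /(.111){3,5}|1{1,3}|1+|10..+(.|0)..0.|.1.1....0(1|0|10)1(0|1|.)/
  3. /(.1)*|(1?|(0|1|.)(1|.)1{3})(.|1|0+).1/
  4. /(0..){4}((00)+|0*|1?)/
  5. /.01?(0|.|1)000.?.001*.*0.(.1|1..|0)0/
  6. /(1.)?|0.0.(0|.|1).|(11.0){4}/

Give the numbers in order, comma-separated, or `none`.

5

1 → no match
2 → no match
3 → no match
4 → no match
5 → match
6 → no match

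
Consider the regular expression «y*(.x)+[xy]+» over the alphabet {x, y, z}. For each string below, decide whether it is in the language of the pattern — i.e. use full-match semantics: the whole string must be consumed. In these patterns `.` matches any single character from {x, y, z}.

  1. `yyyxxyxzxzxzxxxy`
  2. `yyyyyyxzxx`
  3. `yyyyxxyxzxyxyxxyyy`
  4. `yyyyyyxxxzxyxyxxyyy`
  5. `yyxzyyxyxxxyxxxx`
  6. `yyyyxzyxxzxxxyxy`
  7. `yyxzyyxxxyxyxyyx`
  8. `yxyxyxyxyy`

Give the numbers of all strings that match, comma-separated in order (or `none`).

1, 2, 3, 4, 8

1 → match
2 → match
3 → match
4 → match
5 → no match
6 → no match
7 → no match
8 → match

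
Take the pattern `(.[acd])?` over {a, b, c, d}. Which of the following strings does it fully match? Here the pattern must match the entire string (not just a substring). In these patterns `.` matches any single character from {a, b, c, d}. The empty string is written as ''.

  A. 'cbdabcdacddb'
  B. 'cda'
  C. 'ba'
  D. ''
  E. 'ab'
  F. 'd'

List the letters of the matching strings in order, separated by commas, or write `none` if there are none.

A. 'cbdabcdacddb' → no match
B. 'cda' → no match
C. 'ba' → match
D. '' → match
E. 'ab' → no match
F. 'd' → no match

C, D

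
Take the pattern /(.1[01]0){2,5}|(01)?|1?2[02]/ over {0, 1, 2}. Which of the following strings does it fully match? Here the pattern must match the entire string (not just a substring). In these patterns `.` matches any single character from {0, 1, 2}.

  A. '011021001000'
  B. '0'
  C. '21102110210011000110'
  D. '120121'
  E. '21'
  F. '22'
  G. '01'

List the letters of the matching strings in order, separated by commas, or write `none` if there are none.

C, F, G

A. '011021001000' → no match
B. '0' → no match
C → match
D. '120121' → no match
E. '21' → no match
F. '22' → match
G. '01' → match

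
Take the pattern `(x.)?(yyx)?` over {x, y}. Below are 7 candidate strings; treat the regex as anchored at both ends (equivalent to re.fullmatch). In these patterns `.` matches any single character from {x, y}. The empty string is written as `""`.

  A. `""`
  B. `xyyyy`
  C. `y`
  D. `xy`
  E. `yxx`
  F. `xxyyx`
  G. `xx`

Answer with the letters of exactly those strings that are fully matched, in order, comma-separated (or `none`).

A → match
B → no match
C → no match
D → match
E → no match
F → match
G → match

A, D, F, G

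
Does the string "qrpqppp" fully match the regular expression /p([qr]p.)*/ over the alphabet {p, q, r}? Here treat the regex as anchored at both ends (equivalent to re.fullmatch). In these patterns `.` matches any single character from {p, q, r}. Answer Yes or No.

Every match must start with "p", but "qrpqppp" does not.

No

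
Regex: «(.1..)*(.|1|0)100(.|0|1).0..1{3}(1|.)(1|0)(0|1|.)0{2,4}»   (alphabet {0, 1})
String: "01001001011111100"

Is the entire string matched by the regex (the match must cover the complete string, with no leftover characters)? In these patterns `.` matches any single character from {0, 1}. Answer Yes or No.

Yes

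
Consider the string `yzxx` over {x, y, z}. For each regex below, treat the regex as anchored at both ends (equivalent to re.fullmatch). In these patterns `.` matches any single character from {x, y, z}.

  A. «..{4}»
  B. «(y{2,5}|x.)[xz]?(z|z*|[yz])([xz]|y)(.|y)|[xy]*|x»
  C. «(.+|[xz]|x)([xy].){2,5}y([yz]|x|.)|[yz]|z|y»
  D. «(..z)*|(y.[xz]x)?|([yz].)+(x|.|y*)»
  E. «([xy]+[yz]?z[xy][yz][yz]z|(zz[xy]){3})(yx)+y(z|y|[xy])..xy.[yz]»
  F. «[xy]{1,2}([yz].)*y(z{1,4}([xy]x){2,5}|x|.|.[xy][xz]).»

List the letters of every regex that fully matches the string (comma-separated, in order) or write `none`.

D

A → no match
B → no match
C → no match
D → match
E → no match
F → no match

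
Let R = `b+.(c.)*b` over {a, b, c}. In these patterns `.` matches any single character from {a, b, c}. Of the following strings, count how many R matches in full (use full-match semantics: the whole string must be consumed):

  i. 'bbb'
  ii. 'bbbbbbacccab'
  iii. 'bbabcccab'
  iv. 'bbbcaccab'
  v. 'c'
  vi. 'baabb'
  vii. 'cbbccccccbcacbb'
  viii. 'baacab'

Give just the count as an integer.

i → match
ii → match
iii → no match
iv → no match
v → no match — must start with 'b'
vi → no match
vii → no match — must start with 'b'
viii → no match
Total matched: 2

2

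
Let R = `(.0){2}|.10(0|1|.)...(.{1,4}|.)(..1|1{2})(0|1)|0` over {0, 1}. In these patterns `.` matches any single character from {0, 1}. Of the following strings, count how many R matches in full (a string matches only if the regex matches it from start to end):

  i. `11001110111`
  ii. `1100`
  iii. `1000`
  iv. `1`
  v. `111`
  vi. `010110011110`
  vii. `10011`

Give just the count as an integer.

i. `11001110111` → match
ii. `1100` → no match
iii. `1000` → match
iv. `1` → no match
v. `111` → no match
vi. `010110011110` → match
vii. `10011` → no match
Total matched: 3

3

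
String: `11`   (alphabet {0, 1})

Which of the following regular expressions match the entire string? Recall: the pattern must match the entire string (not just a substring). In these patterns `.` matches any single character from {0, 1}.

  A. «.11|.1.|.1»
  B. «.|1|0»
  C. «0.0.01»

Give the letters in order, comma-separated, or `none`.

A

A → match
B → no match
C → no match — must start with `0`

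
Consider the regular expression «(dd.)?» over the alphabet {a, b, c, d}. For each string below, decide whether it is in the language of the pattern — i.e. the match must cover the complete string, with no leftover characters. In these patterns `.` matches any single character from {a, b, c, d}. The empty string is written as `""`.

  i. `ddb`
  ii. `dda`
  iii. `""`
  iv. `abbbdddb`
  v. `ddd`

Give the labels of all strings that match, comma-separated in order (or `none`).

i, ii, iii, v

i. `ddb` → match
ii. `dda` → match
iii. `""` → match
iv. `abbbdddb` → no match
v. `ddd` → match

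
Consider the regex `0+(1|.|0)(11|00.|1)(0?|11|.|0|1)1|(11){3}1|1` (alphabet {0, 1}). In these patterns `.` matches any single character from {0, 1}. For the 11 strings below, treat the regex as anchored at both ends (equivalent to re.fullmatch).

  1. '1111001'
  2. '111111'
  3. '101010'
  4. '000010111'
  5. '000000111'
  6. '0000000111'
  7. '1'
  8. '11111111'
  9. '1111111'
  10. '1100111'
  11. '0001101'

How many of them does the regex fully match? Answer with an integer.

1 → no match
2 → no match
3 → no match
4 → no match
5 → match
6 → match
7 → match
8 → no match
9 → match
10 → no match
11 → match
Total matched: 5

5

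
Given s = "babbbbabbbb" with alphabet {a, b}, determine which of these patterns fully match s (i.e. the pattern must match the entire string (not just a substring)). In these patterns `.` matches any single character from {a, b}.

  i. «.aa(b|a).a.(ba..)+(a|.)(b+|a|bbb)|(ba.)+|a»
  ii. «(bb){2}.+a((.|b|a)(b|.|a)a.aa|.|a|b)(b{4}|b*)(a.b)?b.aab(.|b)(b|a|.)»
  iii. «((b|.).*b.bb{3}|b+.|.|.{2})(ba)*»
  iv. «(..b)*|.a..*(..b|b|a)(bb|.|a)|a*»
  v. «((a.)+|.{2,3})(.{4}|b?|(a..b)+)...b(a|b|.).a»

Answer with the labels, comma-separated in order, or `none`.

iii, iv

i → no match
ii → no match — must start with "bb"
iii → match
iv → match
v → no match — must end with "a"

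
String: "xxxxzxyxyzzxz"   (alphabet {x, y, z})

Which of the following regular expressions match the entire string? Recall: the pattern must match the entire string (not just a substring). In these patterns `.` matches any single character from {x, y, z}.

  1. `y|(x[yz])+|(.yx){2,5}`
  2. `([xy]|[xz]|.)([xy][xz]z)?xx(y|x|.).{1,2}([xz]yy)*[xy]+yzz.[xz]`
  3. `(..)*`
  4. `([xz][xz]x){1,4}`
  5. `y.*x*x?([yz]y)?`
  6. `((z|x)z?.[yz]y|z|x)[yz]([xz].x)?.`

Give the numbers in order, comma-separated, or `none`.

2

1 → no match
2 → match
3 → no match
4 → no match — must end with "x"
5 → no match — must start with "y"
6 → no match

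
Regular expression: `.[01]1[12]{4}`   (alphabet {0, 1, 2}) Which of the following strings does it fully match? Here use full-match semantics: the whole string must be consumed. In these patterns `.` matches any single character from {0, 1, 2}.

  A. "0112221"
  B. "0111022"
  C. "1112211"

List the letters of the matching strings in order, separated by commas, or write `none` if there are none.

A, C

A → match
B → no match
C → match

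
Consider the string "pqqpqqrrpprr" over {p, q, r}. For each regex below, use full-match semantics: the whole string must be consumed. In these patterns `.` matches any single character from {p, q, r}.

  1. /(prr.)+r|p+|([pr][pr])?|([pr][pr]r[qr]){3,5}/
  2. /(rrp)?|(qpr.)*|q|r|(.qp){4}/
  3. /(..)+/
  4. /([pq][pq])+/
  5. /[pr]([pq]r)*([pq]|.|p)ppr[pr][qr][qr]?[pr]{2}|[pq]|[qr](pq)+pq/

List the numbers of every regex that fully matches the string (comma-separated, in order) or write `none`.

1 → no match
2 → no match
3 → match
4 → no match
5 → no match

3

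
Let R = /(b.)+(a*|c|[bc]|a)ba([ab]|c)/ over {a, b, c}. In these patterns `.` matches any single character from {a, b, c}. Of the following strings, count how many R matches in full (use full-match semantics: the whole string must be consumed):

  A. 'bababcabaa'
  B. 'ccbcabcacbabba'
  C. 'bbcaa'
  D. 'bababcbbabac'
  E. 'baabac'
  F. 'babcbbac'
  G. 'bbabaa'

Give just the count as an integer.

A. 'bababcabaa' → match
B → no match — must start with 'b'
C. 'bbcaa' → no match
D. 'bababcbbabac' → match
E. 'baabac' → match
F. 'babcbbac' → match
G. 'bbabaa' → match
Total matched: 5

5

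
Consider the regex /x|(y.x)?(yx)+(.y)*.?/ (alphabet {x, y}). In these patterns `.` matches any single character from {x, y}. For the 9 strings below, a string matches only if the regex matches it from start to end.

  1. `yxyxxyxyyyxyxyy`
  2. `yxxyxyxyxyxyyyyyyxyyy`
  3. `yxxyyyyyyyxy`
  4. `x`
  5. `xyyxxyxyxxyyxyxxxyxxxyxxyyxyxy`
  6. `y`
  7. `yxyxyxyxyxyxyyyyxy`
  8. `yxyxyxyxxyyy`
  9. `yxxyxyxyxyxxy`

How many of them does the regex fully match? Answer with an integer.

1 → match
2 → match
3. `yxxyyyyyyyxy` → match
4. `x` → match
5 → no match
6. `y` → no match
7 → match
8. `yxyxyxyxxyyy` → match
9 → match
Total matched: 7

7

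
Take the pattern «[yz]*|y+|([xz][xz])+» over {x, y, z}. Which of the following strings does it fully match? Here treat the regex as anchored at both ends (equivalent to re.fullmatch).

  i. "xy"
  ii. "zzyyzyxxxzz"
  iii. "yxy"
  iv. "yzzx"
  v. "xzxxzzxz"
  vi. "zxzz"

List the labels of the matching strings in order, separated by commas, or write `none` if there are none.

i → no match
ii → no match
iii → no match
iv → no match
v → match
vi → match

v, vi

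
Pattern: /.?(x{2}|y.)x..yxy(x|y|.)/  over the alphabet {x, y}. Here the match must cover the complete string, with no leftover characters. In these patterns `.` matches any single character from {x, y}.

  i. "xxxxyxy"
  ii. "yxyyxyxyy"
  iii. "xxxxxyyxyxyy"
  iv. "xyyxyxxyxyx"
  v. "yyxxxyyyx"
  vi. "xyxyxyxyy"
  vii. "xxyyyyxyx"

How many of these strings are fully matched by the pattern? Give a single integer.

0

i → no match
ii → no match
iii → no match
iv → no match
v → no match
vi → no match
vii → no match
Total matched: 0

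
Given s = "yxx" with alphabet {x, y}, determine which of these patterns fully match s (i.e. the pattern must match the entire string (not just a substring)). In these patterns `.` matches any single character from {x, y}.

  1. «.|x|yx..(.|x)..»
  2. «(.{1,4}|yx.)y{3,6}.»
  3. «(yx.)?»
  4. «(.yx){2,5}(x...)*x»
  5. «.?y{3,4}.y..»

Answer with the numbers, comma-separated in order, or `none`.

3

1 → no match
2 → no match
3 → match
4 → no match
5 → no match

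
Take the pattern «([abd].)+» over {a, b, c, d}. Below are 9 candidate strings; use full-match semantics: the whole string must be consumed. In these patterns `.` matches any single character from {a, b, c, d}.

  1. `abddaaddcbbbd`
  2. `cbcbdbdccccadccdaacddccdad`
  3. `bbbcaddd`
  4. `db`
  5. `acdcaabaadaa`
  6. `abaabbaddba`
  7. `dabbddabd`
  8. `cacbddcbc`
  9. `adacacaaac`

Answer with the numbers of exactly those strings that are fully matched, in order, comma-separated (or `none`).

1 → no match
2 → no match
3 → match
4 → match
5 → match
6 → no match
7 → no match
8 → no match
9 → match

3, 4, 5, 9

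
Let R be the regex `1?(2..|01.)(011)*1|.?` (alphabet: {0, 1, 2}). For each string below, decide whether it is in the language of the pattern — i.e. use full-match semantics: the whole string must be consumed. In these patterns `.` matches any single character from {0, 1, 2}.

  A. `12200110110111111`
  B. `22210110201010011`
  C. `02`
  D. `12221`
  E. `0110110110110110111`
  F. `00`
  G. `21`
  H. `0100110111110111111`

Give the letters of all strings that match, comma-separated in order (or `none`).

A → no match
B → no match
C → no match
D → match
E → match
F → no match
G → no match
H → no match

D, E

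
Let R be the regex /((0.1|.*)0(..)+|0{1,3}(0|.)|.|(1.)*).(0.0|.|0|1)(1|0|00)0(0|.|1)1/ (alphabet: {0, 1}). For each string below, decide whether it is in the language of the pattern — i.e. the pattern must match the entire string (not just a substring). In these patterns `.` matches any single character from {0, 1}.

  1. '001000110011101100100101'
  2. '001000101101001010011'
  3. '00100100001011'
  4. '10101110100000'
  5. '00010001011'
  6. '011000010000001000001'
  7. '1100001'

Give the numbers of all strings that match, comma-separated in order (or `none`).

2, 3, 5, 6, 7

1 → no match
2 → match
3 → match
4 → no match — must end with '1'
5 → match
6 → match
7 → match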